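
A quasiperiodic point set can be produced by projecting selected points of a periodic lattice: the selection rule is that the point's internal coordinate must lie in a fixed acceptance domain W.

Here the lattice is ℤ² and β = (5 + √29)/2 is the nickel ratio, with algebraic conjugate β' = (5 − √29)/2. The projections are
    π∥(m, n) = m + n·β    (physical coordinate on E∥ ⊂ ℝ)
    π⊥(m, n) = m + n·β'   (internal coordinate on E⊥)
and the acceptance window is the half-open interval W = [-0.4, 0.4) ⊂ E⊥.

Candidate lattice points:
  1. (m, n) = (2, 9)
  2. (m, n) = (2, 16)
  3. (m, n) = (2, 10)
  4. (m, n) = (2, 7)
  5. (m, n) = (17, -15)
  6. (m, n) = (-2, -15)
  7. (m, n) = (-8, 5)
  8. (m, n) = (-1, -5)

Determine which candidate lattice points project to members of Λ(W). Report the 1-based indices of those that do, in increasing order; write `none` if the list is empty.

Numerically β ≈ 5.1926 and β' = −1/β ≈ -0.1926.
#1 (2,9): internal coord 2 + (9)·β' = +0.2668; +0.2668 ∈ [-0.4, 0.4) → IN Λ
#2 (2,16): internal coord 2 + (16)·β' = -1.0813; -1.0813 ∉ [-0.4, 0.4) → out
#3 (2,10): internal coord 2 + (10)·β' = +0.0742; +0.0742 ∈ [-0.4, 0.4) → IN Λ
#4 (2,7): internal coord 2 + (7)·β' = +0.6519; +0.6519 ∉ [-0.4, 0.4) → out
#5 (17,-15): internal coord 17 + (-15)·β' = +19.8887; +19.8887 ∉ [-0.4, 0.4) → out
#6 (-2,-15): internal coord -2 + (-15)·β' = +0.8887; +0.8887 ∉ [-0.4, 0.4) → out
#7 (-8,5): internal coord -8 + (5)·β' = -8.9629; -8.9629 ∉ [-0.4, 0.4) → out
#8 (-1,-5): internal coord -1 + (-5)·β' = -0.0371; -0.0371 ∈ [-0.4, 0.4) → IN Λ

1, 3, 8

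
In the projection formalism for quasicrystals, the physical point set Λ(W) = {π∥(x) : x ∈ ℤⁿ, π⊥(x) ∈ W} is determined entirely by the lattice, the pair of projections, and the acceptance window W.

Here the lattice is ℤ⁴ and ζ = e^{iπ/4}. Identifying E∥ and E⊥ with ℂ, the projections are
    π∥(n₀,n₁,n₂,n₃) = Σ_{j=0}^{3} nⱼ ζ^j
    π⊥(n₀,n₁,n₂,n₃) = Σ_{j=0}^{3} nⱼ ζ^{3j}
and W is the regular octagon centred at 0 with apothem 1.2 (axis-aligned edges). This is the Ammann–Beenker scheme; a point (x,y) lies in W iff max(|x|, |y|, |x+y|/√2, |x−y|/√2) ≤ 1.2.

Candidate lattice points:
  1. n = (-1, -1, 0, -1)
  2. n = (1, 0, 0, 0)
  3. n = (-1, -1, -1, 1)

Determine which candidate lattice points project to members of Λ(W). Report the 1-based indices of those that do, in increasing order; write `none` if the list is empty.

π⊥(n) = n₀ + n₁ζ³ + n₂ζ⁶ + n₃ζ⁹ where ζ = e^{iπ/4}.
candidate 1: n = (-1, -1, 0, -1) → π⊥ ≈ (-1.000000, -1.414214); max(|x|,|y|,|x±y|/√2) = 1.707107 > 1.2 ⇒ ∉ W
candidate 2: n = (1, 0, 0, 0) → π⊥ ≈ (+1.000000, +0.000000); max(|x|,|y|,|x±y|/√2) = 1.000000 ≤ 1.2 ⇒ ∈ W
candidate 3: n = (-1, -1, -1, 1) → π⊥ ≈ (+0.414214, +1.000000); max(|x|,|y|,|x±y|/√2) = 1.000000 ≤ 1.2 ⇒ ∈ W

2, 3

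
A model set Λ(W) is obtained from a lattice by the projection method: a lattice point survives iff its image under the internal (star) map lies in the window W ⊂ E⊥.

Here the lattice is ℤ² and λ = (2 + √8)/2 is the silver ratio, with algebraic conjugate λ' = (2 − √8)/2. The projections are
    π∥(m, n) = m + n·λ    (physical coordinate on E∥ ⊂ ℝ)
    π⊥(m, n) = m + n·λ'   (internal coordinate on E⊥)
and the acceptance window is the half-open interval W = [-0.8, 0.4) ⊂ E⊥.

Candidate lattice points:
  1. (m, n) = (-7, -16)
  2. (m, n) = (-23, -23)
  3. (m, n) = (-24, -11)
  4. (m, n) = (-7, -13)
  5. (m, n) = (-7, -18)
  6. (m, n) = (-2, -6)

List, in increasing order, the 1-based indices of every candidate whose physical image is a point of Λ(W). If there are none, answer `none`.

Compute λ' = (2−√8)/2 = -0.4142, so π⊥(m,n) = m -0.4142·n.
candidate 1: (m,n)=(-7,-16) → π∥ = -7-16·λ ≈ -45.6274, π⊥ = -7-16·λ' ≈ -0.3726 ∈ [-0.8, 0.4) ⇒ IN Λ
candidate 2: (m,n)=(-23,-23) → π∥ = -23-23·λ ≈ -78.5269, π⊥ = -23-23·λ' ≈ -13.4731 ∉ [-0.8, 0.4) ⇒ out
candidate 3: (m,n)=(-24,-11) → π∥ = -24-11·λ ≈ -50.5563, π⊥ = -24-11·λ' ≈ -19.4437 ∉ [-0.8, 0.4) ⇒ out
candidate 4: (m,n)=(-7,-13) → π∥ = -7-13·λ ≈ -38.3848, π⊥ = -7-13·λ' ≈ -1.6152 ∉ [-0.8, 0.4) ⇒ out
candidate 5: (m,n)=(-7,-18) → π∥ = -7-18·λ ≈ -50.4558, π⊥ = -7-18·λ' ≈ 0.4558 ∉ [-0.8, 0.4) ⇒ out
candidate 6: (m,n)=(-2,-6) → π∥ = -2-6·λ ≈ -16.4853, π⊥ = -2-6·λ' ≈ 0.4853 ∉ [-0.8, 0.4) ⇒ out

1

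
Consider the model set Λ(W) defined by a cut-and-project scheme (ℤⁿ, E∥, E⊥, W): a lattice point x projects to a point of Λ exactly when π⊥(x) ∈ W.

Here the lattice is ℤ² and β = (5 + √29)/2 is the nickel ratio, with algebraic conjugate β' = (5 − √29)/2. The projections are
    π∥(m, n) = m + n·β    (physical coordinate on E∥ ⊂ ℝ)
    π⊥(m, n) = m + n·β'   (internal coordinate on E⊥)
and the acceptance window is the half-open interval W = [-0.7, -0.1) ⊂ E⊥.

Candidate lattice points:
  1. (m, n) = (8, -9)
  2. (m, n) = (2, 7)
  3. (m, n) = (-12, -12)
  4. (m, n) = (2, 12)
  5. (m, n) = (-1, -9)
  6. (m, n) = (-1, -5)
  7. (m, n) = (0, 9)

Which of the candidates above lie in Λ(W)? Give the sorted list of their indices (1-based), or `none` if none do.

Numerically β ≈ 5.19258 and β' = −1/β ≈ -0.19258.
candidate 1: (m,n)=(8,-9) → π∥ = 8-9·β ≈ -38.73324, π⊥ = 8-9·β' ≈ 9.73324 ∉ [-0.7, -0.1) ⇒ out
candidate 2: (m,n)=(2,7) → π∥ = 2+7·β ≈ 38.34808, π⊥ = 2+7·β' ≈ 0.65192 ∉ [-0.7, -0.1) ⇒ out
candidate 3: (m,n)=(-12,-12) → π∥ = -12-12·β ≈ -74.31099, π⊥ = -12-12·β' ≈ -9.68901 ∉ [-0.7, -0.1) ⇒ out
candidate 4: (m,n)=(2,12) → π∥ = 2+12·β ≈ 64.31099, π⊥ = 2+12·β' ≈ -0.31099 ∈ [-0.7, -0.1) ⇒ IN Λ
candidate 5: (m,n)=(-1,-9) → π∥ = -1-9·β ≈ -47.73324, π⊥ = -1-9·β' ≈ 0.73324 ∉ [-0.7, -0.1) ⇒ out
candidate 6: (m,n)=(-1,-5) → π∥ = -1-5·β ≈ -26.96291, π⊥ = -1-5·β' ≈ -0.03709 ∉ [-0.7, -0.1) ⇒ out
candidate 7: (m,n)=(0,9) → π∥ = 0+9·β ≈ 46.73324, π⊥ = 0+9·β' ≈ -1.73324 ∉ [-0.7, -0.1) ⇒ out

4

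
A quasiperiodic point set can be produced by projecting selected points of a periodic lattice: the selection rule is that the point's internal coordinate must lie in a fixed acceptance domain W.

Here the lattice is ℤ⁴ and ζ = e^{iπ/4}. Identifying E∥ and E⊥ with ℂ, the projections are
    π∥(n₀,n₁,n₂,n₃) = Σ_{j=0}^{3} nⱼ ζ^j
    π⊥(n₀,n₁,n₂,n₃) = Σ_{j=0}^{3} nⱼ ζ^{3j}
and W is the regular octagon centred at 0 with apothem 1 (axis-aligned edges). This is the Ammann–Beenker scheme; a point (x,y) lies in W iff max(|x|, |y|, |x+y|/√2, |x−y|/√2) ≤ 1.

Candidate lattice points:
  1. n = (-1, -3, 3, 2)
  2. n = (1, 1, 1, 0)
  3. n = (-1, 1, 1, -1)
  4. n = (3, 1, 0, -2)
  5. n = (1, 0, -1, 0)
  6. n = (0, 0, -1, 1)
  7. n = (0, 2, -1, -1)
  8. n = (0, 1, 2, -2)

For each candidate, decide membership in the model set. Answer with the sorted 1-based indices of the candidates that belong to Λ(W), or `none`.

2

With ζ = e^{iπ/4} the internal vectors are ζ^0,ζ^3,ζ^6,ζ^9.
#1 (-1, -3, 3, 2): internal (2.535534, -3.707107); octagon support 4.414214 vs apothem 1 → ∉ W
#2 (1, 1, 1, 0): internal (0.292893, -0.292893); octagon support 0.414214 vs apothem 1 → ∈ W
#3 (-1, 1, 1, -1): internal (-2.414214, -1.000000); octagon support 2.414214 vs apothem 1 → ∉ W
#4 (3, 1, 0, -2): internal (0.878680, -0.707107); octagon support 1.121320 vs apothem 1 → ∉ W
#5 (1, 0, -1, 0): internal (1.000000, 1.000000); octagon support 1.414214 vs apothem 1 → ∉ W
#6 (0, 0, -1, 1): internal (0.707107, 1.707107); octagon support 1.707107 vs apothem 1 → ∉ W
#7 (0, 2, -1, -1): internal (-2.121320, 1.707107); octagon support 2.707107 vs apothem 1 → ∉ W
#8 (0, 1, 2, -2): internal (-2.121320, -2.707107); octagon support 3.414214 vs apothem 1 → ∉ W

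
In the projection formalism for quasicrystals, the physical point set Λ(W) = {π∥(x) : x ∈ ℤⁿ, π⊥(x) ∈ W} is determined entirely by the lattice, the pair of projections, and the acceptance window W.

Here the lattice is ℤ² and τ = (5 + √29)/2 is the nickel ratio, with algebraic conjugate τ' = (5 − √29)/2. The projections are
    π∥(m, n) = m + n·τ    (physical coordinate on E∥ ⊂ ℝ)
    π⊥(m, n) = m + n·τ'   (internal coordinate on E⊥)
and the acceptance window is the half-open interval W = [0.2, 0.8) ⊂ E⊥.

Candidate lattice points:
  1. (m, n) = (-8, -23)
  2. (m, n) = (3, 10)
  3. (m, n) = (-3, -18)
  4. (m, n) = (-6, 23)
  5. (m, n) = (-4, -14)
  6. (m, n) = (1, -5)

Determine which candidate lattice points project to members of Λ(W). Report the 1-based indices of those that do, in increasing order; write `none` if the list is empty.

3

τ' = (5−√29)/2 ≈ -0.19258.
[1] lift (-8,-23): star map gives -3.57060; window check 0.2 ≤ -3.57060 < 0.8 is false → out
[2] lift (3,10): star map gives 1.07418; window check 0.2 ≤ 1.07418 < 0.8 is false → out
[3] lift (-3,-18): star map gives 0.46648; window check 0.2 ≤ 0.46648 < 0.8 is true → IN Λ
[4] lift (-6,23): star map gives -10.42940; window check 0.2 ≤ -10.42940 < 0.8 is false → out
[5] lift (-4,-14): star map gives -1.30385; window check 0.2 ≤ -1.30385 < 0.8 is false → out
[6] lift (1,-5): star map gives 1.96291; window check 0.2 ≤ 1.96291 < 0.8 is false → out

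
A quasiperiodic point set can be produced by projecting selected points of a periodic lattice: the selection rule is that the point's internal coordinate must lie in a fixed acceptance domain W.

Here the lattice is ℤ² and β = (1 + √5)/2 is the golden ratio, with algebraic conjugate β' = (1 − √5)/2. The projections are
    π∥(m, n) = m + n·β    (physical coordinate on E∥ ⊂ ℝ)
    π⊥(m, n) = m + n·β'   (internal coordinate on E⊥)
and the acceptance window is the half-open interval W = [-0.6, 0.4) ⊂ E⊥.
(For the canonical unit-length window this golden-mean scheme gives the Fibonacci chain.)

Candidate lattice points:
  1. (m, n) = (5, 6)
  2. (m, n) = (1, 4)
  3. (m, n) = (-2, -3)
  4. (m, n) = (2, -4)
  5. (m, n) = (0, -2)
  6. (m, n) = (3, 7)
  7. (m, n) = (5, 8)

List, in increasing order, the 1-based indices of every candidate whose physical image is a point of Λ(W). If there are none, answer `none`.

Numerically β ≈ 1.618034 and β' = −1/β ≈ -0.618034.
[1] lift (5,6): star map gives 1.291796; window check -0.6 ≤ 1.291796 < 0.4 is false → out
[2] lift (1,4): star map gives -1.472136; window check -0.6 ≤ -1.472136 < 0.4 is false → out
[3] lift (-2,-3): star map gives -0.145898; window check -0.6 ≤ -0.145898 < 0.4 is true → IN Λ
[4] lift (2,-4): star map gives 4.472136; window check -0.6 ≤ 4.472136 < 0.4 is false → out
[5] lift (0,-2): star map gives 1.236068; window check -0.6 ≤ 1.236068 < 0.4 is false → out
[6] lift (3,7): star map gives -1.326238; window check -0.6 ≤ -1.326238 < 0.4 is false → out
[7] lift (5,8): star map gives 0.055728; window check -0.6 ≤ 0.055728 < 0.4 is true → IN Λ

3, 7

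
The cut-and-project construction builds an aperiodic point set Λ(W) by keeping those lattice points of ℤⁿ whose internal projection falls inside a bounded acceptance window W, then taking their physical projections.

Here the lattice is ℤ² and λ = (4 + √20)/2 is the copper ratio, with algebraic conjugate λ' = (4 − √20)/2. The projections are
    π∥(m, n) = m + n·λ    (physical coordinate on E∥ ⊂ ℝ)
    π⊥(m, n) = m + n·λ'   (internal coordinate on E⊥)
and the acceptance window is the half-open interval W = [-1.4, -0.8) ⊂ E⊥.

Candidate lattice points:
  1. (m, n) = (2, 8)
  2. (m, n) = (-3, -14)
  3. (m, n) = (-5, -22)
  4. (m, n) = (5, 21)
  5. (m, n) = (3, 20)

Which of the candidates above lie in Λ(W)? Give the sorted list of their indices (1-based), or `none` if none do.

Numerically λ ≈ 4.236068 and λ' = −1/λ ≈ -0.236068.
candidate 1: (m,n)=(2,8) → π∥ = 2+8·λ ≈ 35.888544, π⊥ = 2+8·λ' ≈ 0.111456 ∉ [-1.4, -0.8) ⇒ out
candidate 2: (m,n)=(-3,-14) → π∥ = -3-14·λ ≈ -62.304952, π⊥ = -3-14·λ' ≈ 0.304952 ∉ [-1.4, -0.8) ⇒ out
candidate 3: (m,n)=(-5,-22) → π∥ = -5-22·λ ≈ -98.193496, π⊥ = -5-22·λ' ≈ 0.193496 ∉ [-1.4, -0.8) ⇒ out
candidate 4: (m,n)=(5,21) → π∥ = 5+21·λ ≈ 93.957428, π⊥ = 5+21·λ' ≈ 0.042572 ∉ [-1.4, -0.8) ⇒ out
candidate 5: (m,n)=(3,20) → π∥ = 3+20·λ ≈ 87.721360, π⊥ = 3+20·λ' ≈ -1.721360 ∉ [-1.4, -0.8) ⇒ out

none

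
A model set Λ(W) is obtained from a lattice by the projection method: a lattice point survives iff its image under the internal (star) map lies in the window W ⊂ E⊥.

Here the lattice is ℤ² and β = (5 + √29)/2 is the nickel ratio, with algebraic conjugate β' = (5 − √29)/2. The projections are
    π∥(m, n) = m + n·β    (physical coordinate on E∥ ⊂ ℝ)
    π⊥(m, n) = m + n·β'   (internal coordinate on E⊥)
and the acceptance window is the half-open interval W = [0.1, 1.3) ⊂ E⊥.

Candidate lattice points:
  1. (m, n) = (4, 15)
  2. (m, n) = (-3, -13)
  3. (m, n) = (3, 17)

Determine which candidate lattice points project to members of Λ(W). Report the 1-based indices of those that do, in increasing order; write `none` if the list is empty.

1

Numerically β ≈ 5.19258 and β' = −1/β ≈ -0.19258.
#1 (4,15): internal coord 4 + (15)·β' = +1.11126; +1.11126 ∈ [0.1, 1.3) → IN Λ
#2 (-3,-13): internal coord -3 + (-13)·β' = -0.49643; -0.49643 ∉ [0.1, 1.3) → out
#3 (3,17): internal coord 3 + (17)·β' = -0.27390; -0.27390 ∉ [0.1, 1.3) → out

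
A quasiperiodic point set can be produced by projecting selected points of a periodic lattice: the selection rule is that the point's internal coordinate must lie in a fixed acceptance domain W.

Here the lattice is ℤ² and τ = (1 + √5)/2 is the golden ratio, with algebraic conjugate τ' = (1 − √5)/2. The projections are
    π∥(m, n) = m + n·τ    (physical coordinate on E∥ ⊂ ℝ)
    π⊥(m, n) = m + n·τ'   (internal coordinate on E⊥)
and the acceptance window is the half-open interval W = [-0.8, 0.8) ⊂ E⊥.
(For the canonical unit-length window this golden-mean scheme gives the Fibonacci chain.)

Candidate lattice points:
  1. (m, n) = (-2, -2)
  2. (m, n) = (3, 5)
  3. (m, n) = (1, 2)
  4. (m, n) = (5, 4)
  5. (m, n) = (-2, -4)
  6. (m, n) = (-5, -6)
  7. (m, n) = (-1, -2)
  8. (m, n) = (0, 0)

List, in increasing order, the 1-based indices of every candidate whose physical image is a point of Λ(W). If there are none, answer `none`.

1, 2, 3, 5, 7, 8

Numerically τ ≈ 1.618034 and τ' = −1/τ ≈ -0.618034.
#1 (-2,-2): internal coord -2 + (-2)·τ' = -0.763932; -0.763932 ∈ [-0.8, 0.8) → IN Λ
#2 (3,5): internal coord 3 + (5)·τ' = -0.090170; -0.090170 ∈ [-0.8, 0.8) → IN Λ
#3 (1,2): internal coord 1 + (2)·τ' = -0.236068; -0.236068 ∈ [-0.8, 0.8) → IN Λ
#4 (5,4): internal coord 5 + (4)·τ' = +2.527864; +2.527864 ∉ [-0.8, 0.8) → out
#5 (-2,-4): internal coord -2 + (-4)·τ' = +0.472136; +0.472136 ∈ [-0.8, 0.8) → IN Λ
#6 (-5,-6): internal coord -5 + (-6)·τ' = -1.291796; -1.291796 ∉ [-0.8, 0.8) → out
#7 (-1,-2): internal coord -1 + (-2)·τ' = +0.236068; +0.236068 ∈ [-0.8, 0.8) → IN Λ
#8 (0,0): internal coord 0 + (0)·τ' = +0.000000; +0.000000 ∈ [-0.8, 0.8) → IN Λ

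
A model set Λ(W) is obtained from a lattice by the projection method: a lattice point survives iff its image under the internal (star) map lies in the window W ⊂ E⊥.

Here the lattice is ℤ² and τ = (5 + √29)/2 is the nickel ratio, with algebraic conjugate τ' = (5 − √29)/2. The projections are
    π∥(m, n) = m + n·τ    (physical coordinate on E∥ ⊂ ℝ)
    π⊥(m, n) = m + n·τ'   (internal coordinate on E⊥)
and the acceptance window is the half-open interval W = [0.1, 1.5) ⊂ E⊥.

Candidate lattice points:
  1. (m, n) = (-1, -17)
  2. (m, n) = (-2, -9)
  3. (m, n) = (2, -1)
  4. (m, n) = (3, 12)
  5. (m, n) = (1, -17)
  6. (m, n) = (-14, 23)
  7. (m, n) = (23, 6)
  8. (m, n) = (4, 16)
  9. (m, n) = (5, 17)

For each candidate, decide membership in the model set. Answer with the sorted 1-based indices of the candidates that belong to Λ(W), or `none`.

Compute τ' = (5−√29)/2 = -0.192582, so π⊥(m,n) = m -0.192582·n.
candidate 1: (m,n)=(-1,-17) → π∥ = -1-17·τ ≈ -89.273901, π⊥ = -1-17·τ' ≈ 2.273901 ∉ [0.1, 1.5) ⇒ out
candidate 2: (m,n)=(-2,-9) → π∥ = -2-9·τ ≈ -48.733242, π⊥ = -2-9·τ' ≈ -0.266758 ∉ [0.1, 1.5) ⇒ out
candidate 3: (m,n)=(2,-1) → π∥ = 2-1·τ ≈ -3.192582, π⊥ = 2-1·τ' ≈ 2.192582 ∉ [0.1, 1.5) ⇒ out
candidate 4: (m,n)=(3,12) → π∥ = 3+12·τ ≈ 65.310989, π⊥ = 3+12·τ' ≈ 0.689011 ∈ [0.1, 1.5) ⇒ IN Λ
candidate 5: (m,n)=(1,-17) → π∥ = 1-17·τ ≈ -87.273901, π⊥ = 1-17·τ' ≈ 4.273901 ∉ [0.1, 1.5) ⇒ out
candidate 6: (m,n)=(-14,23) → π∥ = -14+23·τ ≈ 105.429395, π⊥ = -14+23·τ' ≈ -18.429395 ∉ [0.1, 1.5) ⇒ out
candidate 7: (m,n)=(23,6) → π∥ = 23+6·τ ≈ 54.155494, π⊥ = 23+6·τ' ≈ 21.844506 ∉ [0.1, 1.5) ⇒ out
candidate 8: (m,n)=(4,16) → π∥ = 4+16·τ ≈ 87.081318, π⊥ = 4+16·τ' ≈ 0.918682 ∈ [0.1, 1.5) ⇒ IN Λ
candidate 9: (m,n)=(5,17) → π∥ = 5+17·τ ≈ 93.273901, π⊥ = 5+17·τ' ≈ 1.726099 ∉ [0.1, 1.5) ⇒ out

4, 8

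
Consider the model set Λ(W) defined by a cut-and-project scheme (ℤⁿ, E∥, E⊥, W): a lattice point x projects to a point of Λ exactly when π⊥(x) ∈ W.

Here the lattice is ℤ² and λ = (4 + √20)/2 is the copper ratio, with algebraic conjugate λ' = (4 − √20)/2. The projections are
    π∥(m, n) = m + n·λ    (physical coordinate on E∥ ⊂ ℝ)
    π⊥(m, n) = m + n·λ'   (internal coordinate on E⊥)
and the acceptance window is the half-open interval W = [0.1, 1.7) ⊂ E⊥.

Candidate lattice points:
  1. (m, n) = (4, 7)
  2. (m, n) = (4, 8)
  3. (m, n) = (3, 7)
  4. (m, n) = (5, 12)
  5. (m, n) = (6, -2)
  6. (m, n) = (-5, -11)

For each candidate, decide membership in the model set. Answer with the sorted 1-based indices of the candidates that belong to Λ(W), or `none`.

3

Compute λ' = (4−√20)/2 = -0.236068, so π⊥(m,n) = m -0.236068·n.
[1] lift (4,7): star map gives 2.347524; window check 0.1 ≤ 2.347524 < 1.7 is false → out
[2] lift (4,8): star map gives 2.111456; window check 0.1 ≤ 2.111456 < 1.7 is false → out
[3] lift (3,7): star map gives 1.347524; window check 0.1 ≤ 1.347524 < 1.7 is true → IN Λ
[4] lift (5,12): star map gives 2.167184; window check 0.1 ≤ 2.167184 < 1.7 is false → out
[5] lift (6,-2): star map gives 6.472136; window check 0.1 ≤ 6.472136 < 1.7 is false → out
[6] lift (-5,-11): star map gives -2.403252; window check 0.1 ≤ -2.403252 < 1.7 is false → out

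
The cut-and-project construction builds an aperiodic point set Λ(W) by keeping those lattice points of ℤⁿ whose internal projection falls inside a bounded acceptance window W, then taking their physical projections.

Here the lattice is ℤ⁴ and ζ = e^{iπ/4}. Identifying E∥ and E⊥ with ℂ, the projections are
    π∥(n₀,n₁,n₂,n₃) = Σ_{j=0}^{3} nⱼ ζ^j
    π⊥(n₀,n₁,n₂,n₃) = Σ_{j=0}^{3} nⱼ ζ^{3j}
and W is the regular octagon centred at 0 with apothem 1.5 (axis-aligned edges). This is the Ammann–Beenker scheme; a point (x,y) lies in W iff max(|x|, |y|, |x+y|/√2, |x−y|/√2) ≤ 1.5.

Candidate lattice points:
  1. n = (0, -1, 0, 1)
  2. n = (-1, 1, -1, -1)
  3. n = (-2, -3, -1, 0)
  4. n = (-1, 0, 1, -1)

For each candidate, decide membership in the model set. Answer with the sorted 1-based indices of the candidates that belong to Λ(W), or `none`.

π⊥(n) = n₀ + n₁ζ³ + n₂ζ⁶ + n₃ζ⁹ where ζ = e^{iπ/4}.
#1 (0, -1, 0, 1): internal (1.41421, 0.00000); octagon support 1.41421 vs apothem 1.5 → ∈ W
#2 (-1, 1, -1, -1): internal (-2.41421, 1.00000); octagon support 2.41421 vs apothem 1.5 → ∉ W
#3 (-2, -3, -1, 0): internal (0.12132, -1.12132); octagon support 1.12132 vs apothem 1.5 → ∈ W
#4 (-1, 0, 1, -1): internal (-1.70711, -1.70711); octagon support 2.41421 vs apothem 1.5 → ∉ W

1, 3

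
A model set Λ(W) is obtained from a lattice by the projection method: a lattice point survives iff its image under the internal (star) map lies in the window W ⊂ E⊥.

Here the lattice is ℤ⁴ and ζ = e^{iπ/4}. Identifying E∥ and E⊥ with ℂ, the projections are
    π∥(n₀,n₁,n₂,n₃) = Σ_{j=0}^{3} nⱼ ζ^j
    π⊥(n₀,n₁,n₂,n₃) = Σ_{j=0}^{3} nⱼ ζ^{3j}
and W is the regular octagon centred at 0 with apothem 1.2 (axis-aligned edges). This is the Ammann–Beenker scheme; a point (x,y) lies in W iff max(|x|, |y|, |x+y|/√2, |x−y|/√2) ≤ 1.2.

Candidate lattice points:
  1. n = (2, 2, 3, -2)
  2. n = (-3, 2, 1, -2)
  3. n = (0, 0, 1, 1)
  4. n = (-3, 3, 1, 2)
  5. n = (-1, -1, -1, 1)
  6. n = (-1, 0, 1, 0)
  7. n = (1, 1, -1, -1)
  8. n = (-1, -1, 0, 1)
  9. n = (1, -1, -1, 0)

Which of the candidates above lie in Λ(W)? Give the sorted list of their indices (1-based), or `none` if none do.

With ζ = e^{iπ/4} the internal vectors are ζ^0,ζ^3,ζ^6,ζ^9.
#1 (2, 2, 3, -2): internal (-0.8284, -3.0000); octagon support 3.0000 vs apothem 1.2 → ∉ W
#2 (-3, 2, 1, -2): internal (-5.8284, -1.0000); octagon support 5.8284 vs apothem 1.2 → ∉ W
#3 (0, 0, 1, 1): internal (0.7071, -0.2929); octagon support 0.7071 vs apothem 1.2 → ∈ W
#4 (-3, 3, 1, 2): internal (-3.7071, 2.5355); octagon support 4.4142 vs apothem 1.2 → ∉ W
#5 (-1, -1, -1, 1): internal (0.4142, 1.0000); octagon support 1.0000 vs apothem 1.2 → ∈ W
#6 (-1, 0, 1, 0): internal (-1.0000, -1.0000); octagon support 1.4142 vs apothem 1.2 → ∉ W
#7 (1, 1, -1, -1): internal (-0.4142, 1.0000); octagon support 1.0000 vs apothem 1.2 → ∈ W
#8 (-1, -1, 0, 1): internal (0.4142, 0.0000); octagon support 0.4142 vs apothem 1.2 → ∈ W
#9 (1, -1, -1, 0): internal (1.7071, 0.2929); octagon support 1.7071 vs apothem 1.2 → ∉ W

3, 5, 7, 8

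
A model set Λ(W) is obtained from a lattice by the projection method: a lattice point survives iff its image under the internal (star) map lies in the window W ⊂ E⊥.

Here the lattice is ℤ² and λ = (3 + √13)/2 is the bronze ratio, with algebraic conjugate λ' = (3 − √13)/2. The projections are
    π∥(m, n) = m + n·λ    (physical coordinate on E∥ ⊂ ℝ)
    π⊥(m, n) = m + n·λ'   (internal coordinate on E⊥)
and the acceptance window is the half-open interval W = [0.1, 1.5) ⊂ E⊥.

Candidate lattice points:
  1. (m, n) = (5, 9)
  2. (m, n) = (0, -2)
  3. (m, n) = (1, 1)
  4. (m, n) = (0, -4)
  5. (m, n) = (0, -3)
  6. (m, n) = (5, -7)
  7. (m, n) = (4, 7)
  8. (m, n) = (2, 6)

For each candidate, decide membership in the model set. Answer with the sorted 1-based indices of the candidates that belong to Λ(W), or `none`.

λ' = (3−√13)/2 ≈ -0.3028.
candidate 1: (m,n)=(5,9) → π∥ = 5+9·λ ≈ 34.7250, π⊥ = 5+9·λ' ≈ 2.2750 ∉ [0.1, 1.5) ⇒ out
candidate 2: (m,n)=(0,-2) → π∥ = 0-2·λ ≈ -6.6056, π⊥ = 0-2·λ' ≈ 0.6056 ∈ [0.1, 1.5) ⇒ IN Λ
candidate 3: (m,n)=(1,1) → π∥ = 1+1·λ ≈ 4.3028, π⊥ = 1+1·λ' ≈ 0.6972 ∈ [0.1, 1.5) ⇒ IN Λ
candidate 4: (m,n)=(0,-4) → π∥ = 0-4·λ ≈ -13.2111, π⊥ = 0-4·λ' ≈ 1.2111 ∈ [0.1, 1.5) ⇒ IN Λ
candidate 5: (m,n)=(0,-3) → π∥ = 0-3·λ ≈ -9.9083, π⊥ = 0-3·λ' ≈ 0.9083 ∈ [0.1, 1.5) ⇒ IN Λ
candidate 6: (m,n)=(5,-7) → π∥ = 5-7·λ ≈ -18.1194, π⊥ = 5-7·λ' ≈ 7.1194 ∉ [0.1, 1.5) ⇒ out
candidate 7: (m,n)=(4,7) → π∥ = 4+7·λ ≈ 27.1194, π⊥ = 4+7·λ' ≈ 1.8806 ∉ [0.1, 1.5) ⇒ out
candidate 8: (m,n)=(2,6) → π∥ = 2+6·λ ≈ 21.8167, π⊥ = 2+6·λ' ≈ 0.1833 ∈ [0.1, 1.5) ⇒ IN Λ

2, 3, 4, 5, 8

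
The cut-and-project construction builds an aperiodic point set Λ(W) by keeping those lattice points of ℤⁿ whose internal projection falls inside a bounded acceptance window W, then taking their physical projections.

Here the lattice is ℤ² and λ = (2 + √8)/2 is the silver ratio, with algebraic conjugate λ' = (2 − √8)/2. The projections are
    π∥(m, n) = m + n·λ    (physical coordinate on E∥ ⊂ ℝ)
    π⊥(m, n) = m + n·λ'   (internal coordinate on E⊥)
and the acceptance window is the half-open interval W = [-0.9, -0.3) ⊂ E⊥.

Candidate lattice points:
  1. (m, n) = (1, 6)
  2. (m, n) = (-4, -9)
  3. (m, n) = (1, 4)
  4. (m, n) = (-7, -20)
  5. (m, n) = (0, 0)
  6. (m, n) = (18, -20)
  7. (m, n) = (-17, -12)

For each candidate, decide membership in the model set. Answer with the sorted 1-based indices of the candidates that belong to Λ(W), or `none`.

Compute λ' = (2−√8)/2 = -0.41421, so π⊥(m,n) = m -0.41421·n.
#1 (1,6): internal coord 1 + (6)·λ' = -1.48528; -1.48528 ∉ [-0.9, -0.3) → out
#2 (-4,-9): internal coord -4 + (-9)·λ' = -0.27208; -0.27208 ∉ [-0.9, -0.3) → out
#3 (1,4): internal coord 1 + (4)·λ' = -0.65685; -0.65685 ∈ [-0.9, -0.3) → IN Λ
#4 (-7,-20): internal coord -7 + (-20)·λ' = +1.28427; +1.28427 ∉ [-0.9, -0.3) → out
#5 (0,0): internal coord 0 + (0)·λ' = +0.00000; +0.00000 ∉ [-0.9, -0.3) → out
#6 (18,-20): internal coord 18 + (-20)·λ' = +26.28427; +26.28427 ∉ [-0.9, -0.3) → out
#7 (-17,-12): internal coord -17 + (-12)·λ' = -12.02944; -12.02944 ∉ [-0.9, -0.3) → out

3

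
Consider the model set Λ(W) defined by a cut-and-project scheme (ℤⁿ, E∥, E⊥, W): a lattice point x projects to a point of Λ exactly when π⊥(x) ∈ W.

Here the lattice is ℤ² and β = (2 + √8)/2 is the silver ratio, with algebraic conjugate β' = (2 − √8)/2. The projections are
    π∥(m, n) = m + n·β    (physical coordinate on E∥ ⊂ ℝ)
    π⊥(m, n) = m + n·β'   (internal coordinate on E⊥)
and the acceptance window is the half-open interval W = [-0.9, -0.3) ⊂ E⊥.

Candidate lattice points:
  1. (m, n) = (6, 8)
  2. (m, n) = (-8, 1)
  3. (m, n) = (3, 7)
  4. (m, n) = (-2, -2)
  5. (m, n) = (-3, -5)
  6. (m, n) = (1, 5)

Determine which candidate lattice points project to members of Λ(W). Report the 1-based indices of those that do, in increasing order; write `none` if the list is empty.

none

Compute β' = (2−√8)/2 = -0.4142, so π⊥(m,n) = m -0.4142·n.
[1] lift (6,8): star map gives 2.6863; window check -0.9 ≤ 2.6863 < -0.3 is false → out
[2] lift (-8,1): star map gives -8.4142; window check -0.9 ≤ -8.4142 < -0.3 is false → out
[3] lift (3,7): star map gives 0.1005; window check -0.9 ≤ 0.1005 < -0.3 is false → out
[4] lift (-2,-2): star map gives -1.1716; window check -0.9 ≤ -1.1716 < -0.3 is false → out
[5] lift (-3,-5): star map gives -0.9289; window check -0.9 ≤ -0.9289 < -0.3 is false → out
[6] lift (1,5): star map gives -1.0711; window check -0.9 ≤ -1.0711 < -0.3 is false → out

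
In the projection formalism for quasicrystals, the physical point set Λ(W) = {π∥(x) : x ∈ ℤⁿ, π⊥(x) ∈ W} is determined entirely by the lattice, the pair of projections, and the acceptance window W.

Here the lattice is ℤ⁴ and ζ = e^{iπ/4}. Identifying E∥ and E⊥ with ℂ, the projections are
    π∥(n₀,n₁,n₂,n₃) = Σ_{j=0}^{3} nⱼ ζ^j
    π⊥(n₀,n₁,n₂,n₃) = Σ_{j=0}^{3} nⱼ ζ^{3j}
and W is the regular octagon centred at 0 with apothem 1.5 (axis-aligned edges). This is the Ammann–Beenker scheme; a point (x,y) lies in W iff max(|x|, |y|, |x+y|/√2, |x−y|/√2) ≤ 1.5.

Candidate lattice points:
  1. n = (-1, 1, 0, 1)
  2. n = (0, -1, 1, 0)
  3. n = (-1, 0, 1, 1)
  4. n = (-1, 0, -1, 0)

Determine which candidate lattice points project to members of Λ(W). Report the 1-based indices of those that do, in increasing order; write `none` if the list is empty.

3, 4

Internal map: ζ^{3j} for j=0..3 gives (1,0), (−√2/2,√2/2), (0,−1), (√2/2,√2/2).
#1 (-1, 1, 0, 1): internal (-1.00000, 1.41421); octagon support 1.70711 vs apothem 1.5 → ∉ W
#2 (0, -1, 1, 0): internal (0.70711, -1.70711); octagon support 1.70711 vs apothem 1.5 → ∉ W
#3 (-1, 0, 1, 1): internal (-0.29289, -0.29289); octagon support 0.41421 vs apothem 1.5 → ∈ W
#4 (-1, 0, -1, 0): internal (-1.00000, 1.00000); octagon support 1.41421 vs apothem 1.5 → ∈ W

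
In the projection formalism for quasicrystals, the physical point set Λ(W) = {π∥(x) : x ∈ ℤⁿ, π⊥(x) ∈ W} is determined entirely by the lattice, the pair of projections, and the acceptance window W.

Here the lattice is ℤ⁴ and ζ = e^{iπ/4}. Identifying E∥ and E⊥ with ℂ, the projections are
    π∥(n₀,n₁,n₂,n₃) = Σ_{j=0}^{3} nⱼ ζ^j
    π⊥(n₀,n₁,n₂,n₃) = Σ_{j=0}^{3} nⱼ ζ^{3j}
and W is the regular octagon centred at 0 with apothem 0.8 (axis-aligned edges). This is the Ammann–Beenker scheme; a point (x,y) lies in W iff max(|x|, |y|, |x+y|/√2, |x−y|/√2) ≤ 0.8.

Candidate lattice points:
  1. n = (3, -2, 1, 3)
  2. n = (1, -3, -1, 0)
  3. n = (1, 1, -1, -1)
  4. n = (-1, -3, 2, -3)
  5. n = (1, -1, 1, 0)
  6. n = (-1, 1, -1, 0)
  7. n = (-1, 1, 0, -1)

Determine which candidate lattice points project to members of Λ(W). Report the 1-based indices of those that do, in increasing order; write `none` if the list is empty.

none

Internal map: ζ^{3j} for j=0..3 gives (1,0), (−√2/2,√2/2), (0,−1), (√2/2,√2/2).
candidate 1: n = (3, -2, 1, 3) → π⊥ ≈ (+6.5355, -0.2929); max(|x|,|y|,|x±y|/√2) = 6.5355 > 0.8 ⇒ ∉ W
candidate 2: n = (1, -3, -1, 0) → π⊥ ≈ (+3.1213, -1.1213); max(|x|,|y|,|x±y|/√2) = 3.1213 > 0.8 ⇒ ∉ W
candidate 3: n = (1, 1, -1, -1) → π⊥ ≈ (-0.4142, +1.0000); max(|x|,|y|,|x±y|/√2) = 1.0000 > 0.8 ⇒ ∉ W
candidate 4: n = (-1, -3, 2, -3) → π⊥ ≈ (-1.0000, -6.2426); max(|x|,|y|,|x±y|/√2) = 6.2426 > 0.8 ⇒ ∉ W
candidate 5: n = (1, -1, 1, 0) → π⊥ ≈ (+1.7071, -1.7071); max(|x|,|y|,|x±y|/√2) = 2.4142 > 0.8 ⇒ ∉ W
candidate 6: n = (-1, 1, -1, 0) → π⊥ ≈ (-1.7071, +1.7071); max(|x|,|y|,|x±y|/√2) = 2.4142 > 0.8 ⇒ ∉ W
candidate 7: n = (-1, 1, 0, -1) → π⊥ ≈ (-2.4142, +0.0000); max(|x|,|y|,|x±y|/√2) = 2.4142 > 0.8 ⇒ ∉ W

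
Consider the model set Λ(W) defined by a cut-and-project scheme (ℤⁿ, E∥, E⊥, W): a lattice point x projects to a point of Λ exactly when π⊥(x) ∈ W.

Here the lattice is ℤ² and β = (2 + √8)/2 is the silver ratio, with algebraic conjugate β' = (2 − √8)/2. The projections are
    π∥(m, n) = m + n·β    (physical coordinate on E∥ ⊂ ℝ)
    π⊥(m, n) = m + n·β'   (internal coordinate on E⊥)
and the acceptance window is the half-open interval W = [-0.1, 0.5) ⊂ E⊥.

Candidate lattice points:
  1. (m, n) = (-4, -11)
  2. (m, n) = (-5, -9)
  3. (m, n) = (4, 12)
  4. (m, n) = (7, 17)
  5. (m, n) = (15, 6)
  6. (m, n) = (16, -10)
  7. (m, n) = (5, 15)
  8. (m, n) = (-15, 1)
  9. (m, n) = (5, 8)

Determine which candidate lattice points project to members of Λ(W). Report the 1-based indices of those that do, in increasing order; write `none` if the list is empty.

β' = (2−√8)/2 ≈ -0.41421.
[1] lift (-4,-11): star map gives 0.55635; window check -0.1 ≤ 0.55635 < 0.5 is false → out
[2] lift (-5,-9): star map gives -1.27208; window check -0.1 ≤ -1.27208 < 0.5 is false → out
[3] lift (4,12): star map gives -0.97056; window check -0.1 ≤ -0.97056 < 0.5 is false → out
[4] lift (7,17): star map gives -0.04163; window check -0.1 ≤ -0.04163 < 0.5 is true → IN Λ
[5] lift (15,6): star map gives 12.51472; window check -0.1 ≤ 12.51472 < 0.5 is false → out
[6] lift (16,-10): star map gives 20.14214; window check -0.1 ≤ 20.14214 < 0.5 is false → out
[7] lift (5,15): star map gives -1.21320; window check -0.1 ≤ -1.21320 < 0.5 is false → out
[8] lift (-15,1): star map gives -15.41421; window check -0.1 ≤ -15.41421 < 0.5 is false → out
[9] lift (5,8): star map gives 1.68629; window check -0.1 ≤ 1.68629 < 0.5 is false → out

4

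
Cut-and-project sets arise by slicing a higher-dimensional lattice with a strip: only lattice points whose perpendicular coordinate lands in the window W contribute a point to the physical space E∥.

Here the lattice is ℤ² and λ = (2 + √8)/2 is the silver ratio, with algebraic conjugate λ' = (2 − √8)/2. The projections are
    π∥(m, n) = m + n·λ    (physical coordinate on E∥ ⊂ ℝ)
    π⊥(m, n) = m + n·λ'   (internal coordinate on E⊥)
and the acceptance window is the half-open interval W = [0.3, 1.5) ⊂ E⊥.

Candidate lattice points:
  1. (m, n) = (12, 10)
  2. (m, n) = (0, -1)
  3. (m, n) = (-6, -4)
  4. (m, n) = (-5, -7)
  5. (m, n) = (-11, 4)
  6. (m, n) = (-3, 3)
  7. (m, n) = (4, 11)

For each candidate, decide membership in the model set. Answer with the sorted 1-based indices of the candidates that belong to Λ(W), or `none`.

λ' = (2−√8)/2 ≈ -0.414214.
[1] lift (12,10): star map gives 7.857864; window check 0.3 ≤ 7.857864 < 1.5 is false → out
[2] lift (0,-1): star map gives 0.414214; window check 0.3 ≤ 0.414214 < 1.5 is true → IN Λ
[3] lift (-6,-4): star map gives -4.343146; window check 0.3 ≤ -4.343146 < 1.5 is false → out
[4] lift (-5,-7): star map gives -2.100505; window check 0.3 ≤ -2.100505 < 1.5 is false → out
[5] lift (-11,4): star map gives -12.656854; window check 0.3 ≤ -12.656854 < 1.5 is false → out
[6] lift (-3,3): star map gives -4.242641; window check 0.3 ≤ -4.242641 < 1.5 is false → out
[7] lift (4,11): star map gives -0.556349; window check 0.3 ≤ -0.556349 < 1.5 is false → out

2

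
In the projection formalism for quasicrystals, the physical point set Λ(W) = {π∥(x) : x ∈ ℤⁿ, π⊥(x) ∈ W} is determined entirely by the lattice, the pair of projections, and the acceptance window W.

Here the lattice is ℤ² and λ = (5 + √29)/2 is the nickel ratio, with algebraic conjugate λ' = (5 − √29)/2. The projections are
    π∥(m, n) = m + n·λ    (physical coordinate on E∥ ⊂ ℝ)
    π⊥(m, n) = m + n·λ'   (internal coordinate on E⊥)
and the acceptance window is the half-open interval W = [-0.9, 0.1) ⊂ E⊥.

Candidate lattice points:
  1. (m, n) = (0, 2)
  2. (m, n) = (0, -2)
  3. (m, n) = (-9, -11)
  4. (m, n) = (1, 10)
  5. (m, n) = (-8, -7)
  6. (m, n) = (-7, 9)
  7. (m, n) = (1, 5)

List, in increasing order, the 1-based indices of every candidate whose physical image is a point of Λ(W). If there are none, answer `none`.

1, 7

λ' = (5−√29)/2 ≈ -0.1926.
[1] lift (0,2): star map gives -0.3852; window check -0.9 ≤ -0.3852 < 0.1 is true → IN Λ
[2] lift (0,-2): star map gives 0.3852; window check -0.9 ≤ 0.3852 < 0.1 is false → out
[3] lift (-9,-11): star map gives -6.8816; window check -0.9 ≤ -6.8816 < 0.1 is false → out
[4] lift (1,10): star map gives -0.9258; window check -0.9 ≤ -0.9258 < 0.1 is false → out
[5] lift (-8,-7): star map gives -6.6519; window check -0.9 ≤ -6.6519 < 0.1 is false → out
[6] lift (-7,9): star map gives -8.7332; window check -0.9 ≤ -8.7332 < 0.1 is false → out
[7] lift (1,5): star map gives 0.0371; window check -0.9 ≤ 0.0371 < 0.1 is true → IN Λ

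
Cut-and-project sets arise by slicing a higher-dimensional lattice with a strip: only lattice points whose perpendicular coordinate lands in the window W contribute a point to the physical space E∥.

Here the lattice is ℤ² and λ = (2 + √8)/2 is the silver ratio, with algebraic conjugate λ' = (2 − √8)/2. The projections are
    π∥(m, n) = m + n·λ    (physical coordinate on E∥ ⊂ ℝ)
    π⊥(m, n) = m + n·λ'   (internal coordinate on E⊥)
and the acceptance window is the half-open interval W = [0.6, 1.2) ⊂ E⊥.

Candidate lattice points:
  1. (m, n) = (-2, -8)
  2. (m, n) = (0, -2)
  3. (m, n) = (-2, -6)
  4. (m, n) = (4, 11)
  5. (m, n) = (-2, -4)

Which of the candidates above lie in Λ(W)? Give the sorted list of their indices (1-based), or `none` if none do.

2

Compute λ' = (2−√8)/2 = -0.41421, so π⊥(m,n) = m -0.41421·n.
#1 (-2,-8): internal coord -2 + (-8)·λ' = +1.31371; +1.31371 ∉ [0.6, 1.2) → out
#2 (0,-2): internal coord 0 + (-2)·λ' = +0.82843; +0.82843 ∈ [0.6, 1.2) → IN Λ
#3 (-2,-6): internal coord -2 + (-6)·λ' = +0.48528; +0.48528 ∉ [0.6, 1.2) → out
#4 (4,11): internal coord 4 + (11)·λ' = -0.55635; -0.55635 ∉ [0.6, 1.2) → out
#5 (-2,-4): internal coord -2 + (-4)·λ' = -0.34315; -0.34315 ∉ [0.6, 1.2) → out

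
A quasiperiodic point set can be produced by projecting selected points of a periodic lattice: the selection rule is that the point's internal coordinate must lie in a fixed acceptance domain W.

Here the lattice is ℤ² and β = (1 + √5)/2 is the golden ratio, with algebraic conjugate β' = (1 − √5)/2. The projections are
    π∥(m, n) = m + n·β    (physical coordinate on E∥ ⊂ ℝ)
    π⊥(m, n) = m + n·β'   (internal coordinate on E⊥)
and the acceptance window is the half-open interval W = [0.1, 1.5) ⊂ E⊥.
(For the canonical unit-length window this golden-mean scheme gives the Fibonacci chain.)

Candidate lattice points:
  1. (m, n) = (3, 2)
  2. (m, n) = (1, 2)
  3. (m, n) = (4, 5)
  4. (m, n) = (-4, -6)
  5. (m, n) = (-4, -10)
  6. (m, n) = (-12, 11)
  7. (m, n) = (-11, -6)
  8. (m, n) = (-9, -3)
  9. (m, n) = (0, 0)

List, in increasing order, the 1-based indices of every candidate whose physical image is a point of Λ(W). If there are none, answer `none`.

3

Compute β' = (1−√5)/2 = -0.61803, so π⊥(m,n) = m -0.61803·n.
[1] lift (3,2): star map gives 1.76393; window check 0.1 ≤ 1.76393 < 1.5 is false → out
[2] lift (1,2): star map gives -0.23607; window check 0.1 ≤ -0.23607 < 1.5 is false → out
[3] lift (4,5): star map gives 0.90983; window check 0.1 ≤ 0.90983 < 1.5 is true → IN Λ
[4] lift (-4,-6): star map gives -0.29180; window check 0.1 ≤ -0.29180 < 1.5 is false → out
[5] lift (-4,-10): star map gives 2.18034; window check 0.1 ≤ 2.18034 < 1.5 is false → out
[6] lift (-12,11): star map gives -18.79837; window check 0.1 ≤ -18.79837 < 1.5 is false → out
[7] lift (-11,-6): star map gives -7.29180; window check 0.1 ≤ -7.29180 < 1.5 is false → out
[8] lift (-9,-3): star map gives -7.14590; window check 0.1 ≤ -7.14590 < 1.5 is false → out
[9] lift (0,0): star map gives 0.00000; window check 0.1 ≤ 0.00000 < 1.5 is false → out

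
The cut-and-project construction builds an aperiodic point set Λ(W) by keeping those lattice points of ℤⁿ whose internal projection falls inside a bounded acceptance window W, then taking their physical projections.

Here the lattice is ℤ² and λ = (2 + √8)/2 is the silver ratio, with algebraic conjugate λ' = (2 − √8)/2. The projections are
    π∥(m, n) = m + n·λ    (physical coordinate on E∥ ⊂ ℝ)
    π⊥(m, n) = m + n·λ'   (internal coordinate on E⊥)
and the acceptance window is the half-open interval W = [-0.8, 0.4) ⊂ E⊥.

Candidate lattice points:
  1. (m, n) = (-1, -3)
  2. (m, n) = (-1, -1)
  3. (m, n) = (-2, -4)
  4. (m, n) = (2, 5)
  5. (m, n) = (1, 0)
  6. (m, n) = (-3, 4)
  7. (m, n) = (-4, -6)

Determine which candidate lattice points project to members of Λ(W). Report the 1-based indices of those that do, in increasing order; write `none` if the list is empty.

Compute λ' = (2−√8)/2 = -0.41421, so π⊥(m,n) = m -0.41421·n.
candidate 1: (m,n)=(-1,-3) → π∥ = -1-3·λ ≈ -8.24264, π⊥ = -1-3·λ' ≈ 0.24264 ∈ [-0.8, 0.4) ⇒ IN Λ
candidate 2: (m,n)=(-1,-1) → π∥ = -1-1·λ ≈ -3.41421, π⊥ = -1-1·λ' ≈ -0.58579 ∈ [-0.8, 0.4) ⇒ IN Λ
candidate 3: (m,n)=(-2,-4) → π∥ = -2-4·λ ≈ -11.65685, π⊥ = -2-4·λ' ≈ -0.34315 ∈ [-0.8, 0.4) ⇒ IN Λ
candidate 4: (m,n)=(2,5) → π∥ = 2+5·λ ≈ 14.07107, π⊥ = 2+5·λ' ≈ -0.07107 ∈ [-0.8, 0.4) ⇒ IN Λ
candidate 5: (m,n)=(1,0) → π∥ = 1+0·λ ≈ 1.00000, π⊥ = 1+0·λ' ≈ 1.00000 ∉ [-0.8, 0.4) ⇒ out
candidate 6: (m,n)=(-3,4) → π∥ = -3+4·λ ≈ 6.65685, π⊥ = -3+4·λ' ≈ -4.65685 ∉ [-0.8, 0.4) ⇒ out
candidate 7: (m,n)=(-4,-6) → π∥ = -4-6·λ ≈ -18.48528, π⊥ = -4-6·λ' ≈ -1.51472 ∉ [-0.8, 0.4) ⇒ out

1, 2, 3, 4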